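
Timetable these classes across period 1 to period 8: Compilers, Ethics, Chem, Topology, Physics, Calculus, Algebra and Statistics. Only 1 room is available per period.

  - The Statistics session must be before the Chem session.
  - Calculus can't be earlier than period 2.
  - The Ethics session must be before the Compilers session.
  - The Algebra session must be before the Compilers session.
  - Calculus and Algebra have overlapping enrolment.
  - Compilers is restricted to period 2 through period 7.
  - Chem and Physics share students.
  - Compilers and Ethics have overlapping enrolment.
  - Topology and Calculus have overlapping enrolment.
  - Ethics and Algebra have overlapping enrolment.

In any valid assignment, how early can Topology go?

Topology at period 1 is achievable: Physics -> period 8, Calculus -> period 5, Compilers -> period 4, Algebra -> period 3, Statistics -> period 6, Topology -> period 1, Ethics -> period 2, Chem -> period 7.

period 1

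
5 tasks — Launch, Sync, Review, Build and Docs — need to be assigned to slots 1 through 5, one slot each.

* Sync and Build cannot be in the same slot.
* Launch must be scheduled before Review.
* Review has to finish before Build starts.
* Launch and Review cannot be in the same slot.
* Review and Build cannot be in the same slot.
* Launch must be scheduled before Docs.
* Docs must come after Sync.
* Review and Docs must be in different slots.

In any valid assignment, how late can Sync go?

Downstream work caps Sync at 4.
Sync at 4 is achievable: Build=3; Sync=4; Docs=5; Launch=1; Review=2.

4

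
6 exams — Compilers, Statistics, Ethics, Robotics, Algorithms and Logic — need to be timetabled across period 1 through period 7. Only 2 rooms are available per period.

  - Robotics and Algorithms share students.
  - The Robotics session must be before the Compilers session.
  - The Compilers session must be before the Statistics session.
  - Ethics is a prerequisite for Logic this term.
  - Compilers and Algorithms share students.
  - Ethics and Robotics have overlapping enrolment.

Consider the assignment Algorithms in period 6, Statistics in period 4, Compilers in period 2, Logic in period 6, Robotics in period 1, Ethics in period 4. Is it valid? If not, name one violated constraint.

Compilers and Algorithms share students — holds.
Ethics and Robotics have overlapping enrolment — holds.
The Robotics session must be before the Compilers session — holds.
Ethics is a prerequisite for Logic this term — holds.
The Compilers session must be before the Statistics session — holds.
Robotics and Algorithms share students — holds.
Only 2 rooms are available per period — holds.

Valid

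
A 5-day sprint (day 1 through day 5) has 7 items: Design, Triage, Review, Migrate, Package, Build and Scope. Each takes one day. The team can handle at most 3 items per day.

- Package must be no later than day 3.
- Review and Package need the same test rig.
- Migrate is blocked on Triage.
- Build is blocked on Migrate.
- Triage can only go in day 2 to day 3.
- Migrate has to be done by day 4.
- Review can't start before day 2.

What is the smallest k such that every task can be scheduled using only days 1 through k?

The precedence chain requires at least 3 distinct days.
With at most 3 per day and 7 tasks, at least 3 days are needed.
Propagating the time windows through the other constraints, Build can't land before day 4, so the schedule must run through at least day 4.
4 works (last occupied day: day 4): for example Triage -> day 2; Build -> day 4; Design -> day 1; Review -> day 2; Migrate -> day 3; Package -> day 1; Scope -> day 1.

4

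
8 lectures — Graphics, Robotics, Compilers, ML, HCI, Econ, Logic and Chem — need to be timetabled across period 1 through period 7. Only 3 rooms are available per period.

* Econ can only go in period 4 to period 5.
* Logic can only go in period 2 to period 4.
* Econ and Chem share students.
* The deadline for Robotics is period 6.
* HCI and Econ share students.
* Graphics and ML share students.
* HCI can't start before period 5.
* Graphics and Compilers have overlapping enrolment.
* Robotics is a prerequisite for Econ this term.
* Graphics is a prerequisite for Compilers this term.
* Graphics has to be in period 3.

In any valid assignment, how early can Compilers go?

Precedence pushes Compilers to at least period 4.
Compilers at period 4 is achievable: ML -> period 1, Compilers -> period 4, Logic -> period 2, HCI -> period 5, Robotics -> period 1, Graphics -> period 3, Chem -> period 1, Econ -> period 4.

period 4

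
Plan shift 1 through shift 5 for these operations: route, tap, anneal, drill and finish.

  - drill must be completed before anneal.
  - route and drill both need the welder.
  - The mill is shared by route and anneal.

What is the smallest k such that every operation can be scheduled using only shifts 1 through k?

The precedence chain requires at least 2 distinct shifts.
Could 2 shifts be enough, i.e. nothing placed later than shift 2? No: anneal must come after drill (at shift 1 or later) → {shift 2}; drill must come before anneal (at shift 2 or earlier) → {shift 1}; route can't share with drill (shift 1) → {shift 2}; anneal can't share with route (shift 2) → nothing is left.
So 2 shifts is not enough.
3 works (last occupied shift: shift 3): for example finish in shift 1, drill in shift 1, route in shift 3, anneal in shift 2, tap in shift 1.

3 shifts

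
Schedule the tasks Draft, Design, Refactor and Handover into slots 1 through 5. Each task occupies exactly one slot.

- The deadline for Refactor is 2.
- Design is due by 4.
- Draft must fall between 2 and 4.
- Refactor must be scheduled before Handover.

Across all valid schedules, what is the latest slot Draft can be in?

4

Draft is available from 2; Draft's own window allows nothing later than 4.
Draft at 4 is achievable: Design -> 1; Handover -> 2; Draft -> 4; Refactor -> 1.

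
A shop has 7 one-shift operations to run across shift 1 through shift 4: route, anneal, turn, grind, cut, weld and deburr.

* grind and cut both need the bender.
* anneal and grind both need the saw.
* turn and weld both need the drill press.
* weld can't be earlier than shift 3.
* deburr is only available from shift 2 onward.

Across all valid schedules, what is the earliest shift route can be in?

route at shift 1 is achievable: cut -> shift 1, grind -> shift 2, deburr -> shift 2, anneal -> shift 1, turn -> shift 1, weld -> shift 3, route -> shift 1.

shift 1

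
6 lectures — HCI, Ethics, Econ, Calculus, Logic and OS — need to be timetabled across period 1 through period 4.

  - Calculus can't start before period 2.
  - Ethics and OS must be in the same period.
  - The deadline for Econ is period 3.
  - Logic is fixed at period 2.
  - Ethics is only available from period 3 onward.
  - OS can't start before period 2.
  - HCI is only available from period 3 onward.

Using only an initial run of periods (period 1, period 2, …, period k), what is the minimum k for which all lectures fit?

HCI can't be placed before period 3, so the schedule must run through at least period 3.
3 works (last occupied period: period 3): for example Ethics -> period 3, HCI -> period 3, OS -> period 3, Econ -> period 1, Calculus -> period 2, Logic -> period 2.

3 periods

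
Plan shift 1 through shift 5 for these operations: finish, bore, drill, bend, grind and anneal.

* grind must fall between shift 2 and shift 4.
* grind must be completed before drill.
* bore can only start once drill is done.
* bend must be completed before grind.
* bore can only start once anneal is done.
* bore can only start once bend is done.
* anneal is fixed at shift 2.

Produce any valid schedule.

bend in shift 1, drill in shift 3, grind in shift 2, finish in shift 1, bore in shift 4, anneal in shift 2

Checking: grind(shift 2) before drill(shift 3); drill(shift 3) before bore(shift 4); bend(shift 1) before grind(shift 2); bend(shift 1) before bore(shift 4); anneal(shift 2) before bore(shift 4); grind=shift 2 in [shift 2,shift 4]; anneal=shift 2 in [shift 2,shift 2].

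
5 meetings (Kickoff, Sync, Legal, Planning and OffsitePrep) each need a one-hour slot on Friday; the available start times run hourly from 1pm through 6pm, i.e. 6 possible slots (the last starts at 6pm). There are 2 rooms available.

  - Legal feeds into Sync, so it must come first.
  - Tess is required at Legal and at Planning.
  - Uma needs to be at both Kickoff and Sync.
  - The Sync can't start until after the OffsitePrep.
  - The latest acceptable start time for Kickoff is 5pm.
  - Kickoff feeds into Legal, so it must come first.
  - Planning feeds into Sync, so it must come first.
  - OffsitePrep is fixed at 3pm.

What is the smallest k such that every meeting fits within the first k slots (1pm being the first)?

4 slots

The precedence chain requires at least 3 distinct slots.
With at most 2 per slot and 5 meetings, at least 3 slots are needed.
Propagating the time windows through the other constraints, Sync can't land before 4pm — that is slot 4 counting from 1pm — so the schedule must run through at least 4 slots.
4 works (last occupied slot: 4pm): for example Sync in 4pm; Legal in 2pm; Planning in 1pm; OffsitePrep in 3pm; Kickoff in 1pm.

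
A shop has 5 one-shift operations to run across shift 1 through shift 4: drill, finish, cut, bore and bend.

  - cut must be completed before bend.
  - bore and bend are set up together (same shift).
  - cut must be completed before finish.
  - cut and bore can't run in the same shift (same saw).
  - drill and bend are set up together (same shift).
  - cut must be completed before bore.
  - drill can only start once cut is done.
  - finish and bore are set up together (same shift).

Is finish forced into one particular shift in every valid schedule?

No

finish can be shift 2 (e.g. finish -> shift 2; cut -> shift 1; bore -> shift 2; drill -> shift 2; bend -> shift 2) or shift 3 (e.g. bore=shift 3, finish=shift 3, bend=shift 3, cut=shift 1, drill=shift 3).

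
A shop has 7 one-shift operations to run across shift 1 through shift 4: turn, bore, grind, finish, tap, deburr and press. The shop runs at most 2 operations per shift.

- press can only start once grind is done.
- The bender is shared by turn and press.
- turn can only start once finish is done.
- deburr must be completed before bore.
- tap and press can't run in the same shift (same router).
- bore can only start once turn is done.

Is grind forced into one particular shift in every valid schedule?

No

grind can be shift 1 (e.g. grind in shift 1; bore in shift 3; deburr in shift 2; tap in shift 4; finish in shift 1; press in shift 3; turn in shift 2) or shift 2 (e.g. deburr -> shift 1; finish -> shift 1; tap -> shift 4; grind -> shift 2; press -> shift 3; bore -> shift 3; turn -> shift 2).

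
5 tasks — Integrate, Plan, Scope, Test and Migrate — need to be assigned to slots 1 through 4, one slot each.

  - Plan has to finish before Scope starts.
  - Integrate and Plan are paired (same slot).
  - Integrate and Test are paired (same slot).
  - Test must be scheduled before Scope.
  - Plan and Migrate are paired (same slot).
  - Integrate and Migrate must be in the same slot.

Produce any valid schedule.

Integrate -> 1; Scope -> 2; Plan -> 1; Test -> 1; Migrate -> 1

Checking: Test(1) before Scope(2); Plan(1) before Scope(2); Integrate = Plan = 1; Integrate = Migrate = 1; Integrate = Test = 1; Plan = Migrate = 1.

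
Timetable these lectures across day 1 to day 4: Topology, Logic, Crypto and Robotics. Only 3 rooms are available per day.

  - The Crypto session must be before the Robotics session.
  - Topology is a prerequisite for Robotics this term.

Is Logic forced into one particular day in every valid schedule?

No

Logic can be day 1 (e.g. Topology in day 1; Logic in day 1; Crypto in day 1; Robotics in day 2) or day 2 (e.g. Topology in day 1, Logic in day 2, Crypto in day 1, Robotics in day 2).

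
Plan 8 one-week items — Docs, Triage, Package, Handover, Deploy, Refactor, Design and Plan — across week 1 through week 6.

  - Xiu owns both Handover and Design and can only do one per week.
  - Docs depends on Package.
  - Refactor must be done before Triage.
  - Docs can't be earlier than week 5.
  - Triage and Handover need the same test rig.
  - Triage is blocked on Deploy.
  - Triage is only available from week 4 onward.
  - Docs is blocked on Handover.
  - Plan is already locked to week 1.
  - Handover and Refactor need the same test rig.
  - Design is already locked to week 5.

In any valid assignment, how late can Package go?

week 5

Downstream work caps Package at week 5.
Package at week 5 is achievable: Plan -> week 1, Deploy -> week 1, Docs -> week 6, Package -> week 5, Triage -> week 4, Handover -> week 1, Design -> week 5, Refactor -> week 2.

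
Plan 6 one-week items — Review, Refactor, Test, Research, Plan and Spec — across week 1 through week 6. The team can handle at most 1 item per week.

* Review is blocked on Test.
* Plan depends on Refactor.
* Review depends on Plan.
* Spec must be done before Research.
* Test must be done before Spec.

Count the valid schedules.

19

Splitting on Review: it can be week 4 (3), week 5 (6), week 6 (10). Listing each branch's schedules as (Refactor, Test, Research, Plan, Spec) by week number:
Review=week 4: (1,2,6,3,5) (1,3,6,2,5) (2,1,6,3,5) — 3.
Review=week 5: (1,2,6,3,4) (1,2,6,4,3) (1,3,6,2,4) (2,1,6,3,4) (2,1,6,4,3) (3,1,6,4,2) — 6.
Review=week 6: (1,2,4,5,3) (1,2,5,3,4) (1,2,5,4,3) (1,3,5,2,4) (2,1,4,5,3) (2,1,5,3,4) (2,1,5,4,3) (3,1,4,5,2) (3,1,5,4,2) (4,1,3,5,2) — 10.
Summing: 3 + 6 + 10 = 19.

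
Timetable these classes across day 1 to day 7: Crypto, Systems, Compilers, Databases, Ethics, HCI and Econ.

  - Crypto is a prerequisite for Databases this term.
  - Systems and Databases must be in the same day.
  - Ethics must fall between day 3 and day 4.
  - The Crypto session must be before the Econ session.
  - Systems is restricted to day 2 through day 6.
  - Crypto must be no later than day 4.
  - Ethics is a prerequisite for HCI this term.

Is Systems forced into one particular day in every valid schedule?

Systems can be day 2 (e.g. Ethics -> day 3, Databases -> day 2, Compilers -> day 1, Econ -> day 2, Systems -> day 2, HCI -> day 4, Crypto -> day 1) or day 3 (e.g. Crypto -> day 1; Compilers -> day 1; Databases -> day 3; HCI -> day 4; Systems -> day 3; Ethics -> day 3; Econ -> day 2).

No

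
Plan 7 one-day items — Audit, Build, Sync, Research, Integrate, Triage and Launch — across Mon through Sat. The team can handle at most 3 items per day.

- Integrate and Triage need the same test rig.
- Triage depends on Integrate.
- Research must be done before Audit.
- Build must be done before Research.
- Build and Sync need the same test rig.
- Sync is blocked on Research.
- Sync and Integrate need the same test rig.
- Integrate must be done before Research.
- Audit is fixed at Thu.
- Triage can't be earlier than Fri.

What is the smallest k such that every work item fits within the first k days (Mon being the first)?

5

The precedence chain requires at least 3 distinct days.
With at most 3 per day and 7 work items, at least 3 days are needed.
Triage can't be placed before Fri — that is day 5 counting from Mon — so the schedule must run through at least 5 days.
5 works (last occupied day: Fri): for example Research=Tue, Launch=Mon, Integrate=Mon, Triage=Fri, Audit=Thu, Sync=Wed, Build=Mon.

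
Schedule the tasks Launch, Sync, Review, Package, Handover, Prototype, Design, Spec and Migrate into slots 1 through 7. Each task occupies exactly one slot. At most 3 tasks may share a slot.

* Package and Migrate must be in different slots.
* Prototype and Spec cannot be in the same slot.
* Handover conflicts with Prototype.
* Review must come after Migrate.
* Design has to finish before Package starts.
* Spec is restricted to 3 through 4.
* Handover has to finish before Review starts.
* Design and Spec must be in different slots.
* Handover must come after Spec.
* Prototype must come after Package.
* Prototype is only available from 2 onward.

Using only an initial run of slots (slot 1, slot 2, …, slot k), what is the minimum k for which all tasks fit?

The precedence chain requires at least 3 distinct slots.
With at most 3 per slot and 9 tasks, at least 3 slots are needed.
Propagating the time windows through the other constraints, Review can't land before 5, so the schedule must run through at least slot 5.
5 works (last occupied slot: 5): for example Spec in 3, Launch in 1, Prototype in 5, Sync in 2, Migrate in 1, Package in 2, Handover in 4, Review in 5, Design in 1.

5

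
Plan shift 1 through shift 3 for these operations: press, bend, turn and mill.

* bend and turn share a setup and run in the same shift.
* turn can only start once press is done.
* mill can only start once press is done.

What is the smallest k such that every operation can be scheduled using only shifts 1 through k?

The precedence chain requires at least 2 distinct shifts.
2 works (last occupied shift: shift 2): for example press -> shift 1, turn -> shift 2, bend -> shift 2, mill -> shift 2.

2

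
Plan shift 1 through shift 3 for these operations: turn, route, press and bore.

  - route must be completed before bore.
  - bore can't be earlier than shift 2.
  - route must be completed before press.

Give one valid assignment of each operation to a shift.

route=shift 1; turn=shift 1; press=shift 2; bore=shift 2

Checking: route(shift 1) before press(shift 2); route(shift 1) before bore(shift 2); bore=shift 2 in [shift 2,shift 3].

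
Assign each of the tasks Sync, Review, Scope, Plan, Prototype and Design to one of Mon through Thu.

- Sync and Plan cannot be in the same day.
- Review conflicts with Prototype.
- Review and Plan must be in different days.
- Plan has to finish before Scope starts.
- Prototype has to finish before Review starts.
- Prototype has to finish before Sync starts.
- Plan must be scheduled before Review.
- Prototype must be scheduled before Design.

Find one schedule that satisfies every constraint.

Design -> Tue; Review -> Tue; Plan -> Mon; Scope -> Tue; Sync -> Tue; Prototype -> Mon

Checking: Prototype(Mon) before Design(Tue); Plan(Mon) before Scope(Tue); Prototype(Mon) before Sync(Tue); Prototype(Mon) before Review(Tue); Plan(Mon) before Review(Tue); Review(Tue) != Prototype(Mon); Review(Tue) != Plan(Mon); Sync(Tue) != Plan(Mon).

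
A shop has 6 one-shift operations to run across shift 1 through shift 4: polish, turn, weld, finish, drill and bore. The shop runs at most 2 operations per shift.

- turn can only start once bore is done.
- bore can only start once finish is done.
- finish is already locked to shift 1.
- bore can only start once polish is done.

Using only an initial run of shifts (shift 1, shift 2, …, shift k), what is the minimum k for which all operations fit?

The precedence chain requires at least 3 distinct shifts.
With at most 2 per shift and 6 operations, at least 3 shifts are needed.
3 works (last occupied shift: shift 3): for example polish in shift 1; finish in shift 1; bore in shift 2; turn in shift 3; weld in shift 2; drill in shift 3.

3 shifts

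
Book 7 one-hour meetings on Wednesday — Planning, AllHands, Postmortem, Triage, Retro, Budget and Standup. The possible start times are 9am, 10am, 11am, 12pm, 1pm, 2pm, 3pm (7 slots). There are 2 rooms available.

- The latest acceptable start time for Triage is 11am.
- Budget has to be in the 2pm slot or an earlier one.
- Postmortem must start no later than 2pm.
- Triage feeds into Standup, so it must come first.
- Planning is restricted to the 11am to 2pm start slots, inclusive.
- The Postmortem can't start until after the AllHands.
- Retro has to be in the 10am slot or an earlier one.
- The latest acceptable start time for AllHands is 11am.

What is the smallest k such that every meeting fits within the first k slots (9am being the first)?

4

The precedence chain requires at least 2 distinct slots.
With at most 2 per slot and 7 meetings, at least 4 slots are needed.
Planning can't be placed before 11am — that is slot 3 counting from 9am — so the schedule must run through at least 3 slots.
4 works (last occupied slot: 12pm): for example Triage -> 10am, Standup -> 11am, Budget -> 12pm, Planning -> 11am, Retro -> 9am, Postmortem -> 10am, AllHands -> 9am.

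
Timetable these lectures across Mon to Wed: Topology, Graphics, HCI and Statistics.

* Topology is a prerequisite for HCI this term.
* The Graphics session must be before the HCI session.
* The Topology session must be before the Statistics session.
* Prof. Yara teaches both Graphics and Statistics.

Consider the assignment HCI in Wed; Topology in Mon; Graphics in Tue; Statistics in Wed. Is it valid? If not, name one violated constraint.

Yes, all constraints hold

Prof. Yara teaches both Graphics and Statistics — holds.
The Topology session must be before the Statistics session — holds.
The Graphics session must be before the HCI session — holds.
Topology is a prerequisite for HCI this term — holds.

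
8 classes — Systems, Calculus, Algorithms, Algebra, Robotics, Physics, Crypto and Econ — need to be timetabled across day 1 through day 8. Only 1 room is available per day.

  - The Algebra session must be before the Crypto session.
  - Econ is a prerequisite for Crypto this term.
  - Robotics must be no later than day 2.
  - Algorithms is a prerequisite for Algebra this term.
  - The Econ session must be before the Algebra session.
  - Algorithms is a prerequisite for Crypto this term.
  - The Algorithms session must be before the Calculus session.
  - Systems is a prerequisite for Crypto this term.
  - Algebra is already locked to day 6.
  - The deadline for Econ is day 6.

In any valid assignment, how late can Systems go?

day 7

Downstream work caps Systems at day 7.
Systems at day 7 is achievable: Systems -> day 7; Algorithms -> day 3; Robotics -> day 1; Calculus -> day 4; Physics -> day 5; Econ -> day 2; Crypto -> day 8; Algebra -> day 6.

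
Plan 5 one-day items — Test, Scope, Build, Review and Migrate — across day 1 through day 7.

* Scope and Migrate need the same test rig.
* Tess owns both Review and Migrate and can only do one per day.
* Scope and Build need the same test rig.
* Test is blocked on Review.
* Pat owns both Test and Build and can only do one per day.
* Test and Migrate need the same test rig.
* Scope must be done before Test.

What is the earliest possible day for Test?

day 2

Precedence pushes Test to at least day 2.
Test at day 2 is achievable: Build in day 3; Test in day 2; Migrate in day 3; Review in day 1; Scope in day 1.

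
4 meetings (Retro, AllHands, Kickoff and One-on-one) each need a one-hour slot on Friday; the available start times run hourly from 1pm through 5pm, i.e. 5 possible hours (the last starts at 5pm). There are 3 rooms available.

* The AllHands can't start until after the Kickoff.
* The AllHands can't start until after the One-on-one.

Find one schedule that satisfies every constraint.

Kickoff=1pm, Retro=1pm, One-on-one=1pm, AllHands=2pm

Checking: Kickoff(1pm) before AllHands(2pm); One-on-one(1pm) before AllHands(2pm); max 3 per hour (cap 3).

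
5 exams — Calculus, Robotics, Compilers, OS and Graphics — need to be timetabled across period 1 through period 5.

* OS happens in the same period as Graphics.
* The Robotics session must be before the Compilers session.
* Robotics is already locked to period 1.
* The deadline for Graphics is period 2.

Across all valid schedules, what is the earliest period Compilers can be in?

period 2

Precedence pushes Compilers to at least period 2.
Compilers at period 2 is achievable: Calculus=period 1, OS=period 1, Compilers=period 2, Graphics=period 1, Robotics=period 1.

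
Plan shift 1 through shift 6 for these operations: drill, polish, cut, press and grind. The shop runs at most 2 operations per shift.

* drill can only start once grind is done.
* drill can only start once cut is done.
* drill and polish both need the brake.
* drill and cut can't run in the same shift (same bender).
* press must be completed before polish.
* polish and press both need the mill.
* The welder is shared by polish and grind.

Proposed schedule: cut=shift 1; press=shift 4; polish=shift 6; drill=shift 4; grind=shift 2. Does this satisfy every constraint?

drill can only start once grind is done — holds.
drill and polish both need the brake — holds.
polish and press both need the mill — holds.
The shop runs at most 2 operations per shift — holds.
press must be completed before polish — holds.
drill and cut can't run in the same shift (same bender) — holds.
drill can only start once cut is done — holds.
The welder is shared by polish and grind — holds.

Valid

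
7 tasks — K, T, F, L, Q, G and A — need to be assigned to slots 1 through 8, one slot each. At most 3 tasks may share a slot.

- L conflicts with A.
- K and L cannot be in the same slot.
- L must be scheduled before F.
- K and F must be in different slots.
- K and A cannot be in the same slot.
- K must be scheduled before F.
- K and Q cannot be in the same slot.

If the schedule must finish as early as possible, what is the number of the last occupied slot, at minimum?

3

The precedence chain requires at least 2 distinct slots.
With at most 3 per slot and 7 tasks, at least 3 slots are needed.
3 works (last occupied slot: 3): for example K=1, F=3, Q=2, T=1, G=1, A=3, L=2.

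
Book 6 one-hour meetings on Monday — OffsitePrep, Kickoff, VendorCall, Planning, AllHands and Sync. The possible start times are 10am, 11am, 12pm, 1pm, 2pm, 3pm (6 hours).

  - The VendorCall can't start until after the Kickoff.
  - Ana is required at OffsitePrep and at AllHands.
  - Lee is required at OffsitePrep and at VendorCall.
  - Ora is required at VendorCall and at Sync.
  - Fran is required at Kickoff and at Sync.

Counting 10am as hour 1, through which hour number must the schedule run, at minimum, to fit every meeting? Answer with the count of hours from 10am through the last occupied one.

The precedence chain requires at least 2 distinct hours.
Could 2 hours be enough, i.e. nothing placed later than 11am? No: VendorCall must come after Kickoff (at 10am or later) → {11am}; Kickoff must come before VendorCall (at 11am or earlier) → {10am}; Sync can't share with Kickoff (10am) → {11am}; Sync can't share with VendorCall (11am) → nothing is left.
So 2 hours is not enough.
3 works (last occupied hour: 12pm): for example AllHands in 11am; Planning in 10am; OffsitePrep in 10am; Sync in 12pm; Kickoff in 10am; VendorCall in 11am.

3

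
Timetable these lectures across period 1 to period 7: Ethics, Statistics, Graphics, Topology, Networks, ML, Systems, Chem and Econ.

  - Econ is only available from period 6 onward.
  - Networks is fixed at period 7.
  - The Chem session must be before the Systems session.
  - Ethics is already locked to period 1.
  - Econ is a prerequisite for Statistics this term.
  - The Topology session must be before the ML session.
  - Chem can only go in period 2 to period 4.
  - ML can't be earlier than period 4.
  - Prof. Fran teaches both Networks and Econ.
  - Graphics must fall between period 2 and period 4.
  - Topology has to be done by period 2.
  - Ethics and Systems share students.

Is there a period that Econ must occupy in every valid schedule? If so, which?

Econ's window is period 6–period 7.
Networks is fixed at period 7, and Econ can't share a period with Networks.
So Econ must be period 6.

period 6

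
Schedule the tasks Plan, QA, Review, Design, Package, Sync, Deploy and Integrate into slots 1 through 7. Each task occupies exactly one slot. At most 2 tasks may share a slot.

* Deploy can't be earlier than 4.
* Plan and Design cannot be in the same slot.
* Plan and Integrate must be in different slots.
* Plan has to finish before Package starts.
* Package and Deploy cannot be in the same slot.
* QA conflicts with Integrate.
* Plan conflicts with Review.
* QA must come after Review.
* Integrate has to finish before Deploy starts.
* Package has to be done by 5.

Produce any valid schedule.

Package=2, QA=4, Sync=1, Design=3, Integrate=3, Plan=1, Review=2, Deploy=4

Checking: Plan(1) before Package(2); Review(2) before QA(4); Integrate(3) before Deploy(4); Plan(1) != Design(3); QA(4) != Integrate(3); Plan(1) != Review(2); Plan(1) != Integrate(3); Package(2) != Deploy(4); Deploy=4 in [4,7]; Package=2 in [1,5]; max 2 per slot (cap 2).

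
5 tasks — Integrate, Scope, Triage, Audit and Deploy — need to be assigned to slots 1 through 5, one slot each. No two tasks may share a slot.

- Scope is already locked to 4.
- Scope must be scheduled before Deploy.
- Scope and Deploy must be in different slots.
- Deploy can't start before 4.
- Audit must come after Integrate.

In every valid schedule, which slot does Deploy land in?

Deploy's window is 4–5.
Scope is fixed at 4, and Deploy can't share a slot with Scope.
So Deploy must be 5.

5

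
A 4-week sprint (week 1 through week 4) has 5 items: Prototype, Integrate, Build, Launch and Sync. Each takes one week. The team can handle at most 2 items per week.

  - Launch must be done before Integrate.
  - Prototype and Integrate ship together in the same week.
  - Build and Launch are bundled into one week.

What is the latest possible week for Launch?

Downstream work caps Launch at week 3.
Launch at week 3 is achievable: Integrate -> week 4; Launch -> week 3; Prototype -> week 4; Build -> week 3; Sync -> week 1.

week 3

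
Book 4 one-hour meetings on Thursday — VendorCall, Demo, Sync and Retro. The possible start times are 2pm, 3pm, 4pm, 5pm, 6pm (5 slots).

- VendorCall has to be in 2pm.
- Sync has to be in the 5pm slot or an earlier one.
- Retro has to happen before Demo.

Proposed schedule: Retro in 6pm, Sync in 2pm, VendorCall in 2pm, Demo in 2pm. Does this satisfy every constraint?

No — it violates: Retro has to happen before Demo

Sync has to be in the 5pm slot or an earlier one — holds.
VendorCall has to be in 2pm — holds.
Retro has to happen before Demo — violated.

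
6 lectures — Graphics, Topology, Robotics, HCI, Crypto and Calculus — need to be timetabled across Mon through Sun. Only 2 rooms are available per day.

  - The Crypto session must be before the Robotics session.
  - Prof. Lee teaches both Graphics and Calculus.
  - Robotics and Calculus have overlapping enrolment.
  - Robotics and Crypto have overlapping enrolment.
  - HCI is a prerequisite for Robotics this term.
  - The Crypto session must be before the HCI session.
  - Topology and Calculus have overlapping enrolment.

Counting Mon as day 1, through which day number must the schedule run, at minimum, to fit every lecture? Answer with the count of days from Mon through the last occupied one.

3 days

The precedence chain requires at least 3 distinct days.
With at most 2 per day and 6 lectures, at least 3 days are needed.
3 works (last occupied day: Wed): for example Calculus -> Tue; Topology -> Wed; Robotics -> Wed; Crypto -> Mon; Graphics -> Mon; HCI -> Tue.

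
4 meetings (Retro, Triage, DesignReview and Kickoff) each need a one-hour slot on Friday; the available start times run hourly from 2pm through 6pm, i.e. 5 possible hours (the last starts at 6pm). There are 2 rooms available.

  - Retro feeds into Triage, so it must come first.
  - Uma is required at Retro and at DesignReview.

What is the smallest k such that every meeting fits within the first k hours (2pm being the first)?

2 hours

The precedence chain requires at least 2 distinct hours.
With at most 2 per hour and 4 meetings, at least 2 hours are needed.
2 works (last occupied hour: 3pm): for example Triage=3pm; DesignReview=3pm; Retro=2pm; Kickoff=2pm.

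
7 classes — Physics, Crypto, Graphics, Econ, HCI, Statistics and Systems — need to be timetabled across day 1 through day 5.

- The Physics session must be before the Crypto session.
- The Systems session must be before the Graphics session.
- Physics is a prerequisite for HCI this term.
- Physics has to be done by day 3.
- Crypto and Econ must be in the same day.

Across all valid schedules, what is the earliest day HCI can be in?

Precedence pushes HCI to at least day 2.
HCI at day 2 is achievable: Physics=day 1, Statistics=day 1, HCI=day 2, Systems=day 1, Graphics=day 2, Econ=day 2, Crypto=day 2.

day 2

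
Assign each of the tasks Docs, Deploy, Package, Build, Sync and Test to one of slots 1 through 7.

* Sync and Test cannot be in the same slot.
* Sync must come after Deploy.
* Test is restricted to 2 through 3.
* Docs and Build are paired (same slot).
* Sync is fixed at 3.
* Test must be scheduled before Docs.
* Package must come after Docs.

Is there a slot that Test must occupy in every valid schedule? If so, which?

2

Test's window is 2–3.
Sync is fixed at 3, and Test can't share a slot with Sync.
So Test must be 2.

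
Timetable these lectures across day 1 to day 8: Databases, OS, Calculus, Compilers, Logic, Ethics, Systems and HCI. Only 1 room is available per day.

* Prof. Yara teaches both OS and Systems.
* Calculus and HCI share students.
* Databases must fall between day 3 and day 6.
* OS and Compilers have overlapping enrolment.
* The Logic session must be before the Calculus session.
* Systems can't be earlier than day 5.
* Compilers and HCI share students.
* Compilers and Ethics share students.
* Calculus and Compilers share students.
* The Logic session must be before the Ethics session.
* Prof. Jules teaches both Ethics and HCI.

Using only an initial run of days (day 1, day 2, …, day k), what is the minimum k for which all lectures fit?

8 days

The precedence chain requires at least 2 distinct days.
With at most 1 per day and 8 lectures, at least 8 days are needed.
Systems can't be placed before day 5, so the schedule must run through at least day 5.
8 works (last occupied day: day 8): for example Systems -> day 5, OS -> day 6, Databases -> day 3, HCI -> day 8, Ethics -> day 4, Calculus -> day 2, Compilers -> day 7, Logic -> day 1.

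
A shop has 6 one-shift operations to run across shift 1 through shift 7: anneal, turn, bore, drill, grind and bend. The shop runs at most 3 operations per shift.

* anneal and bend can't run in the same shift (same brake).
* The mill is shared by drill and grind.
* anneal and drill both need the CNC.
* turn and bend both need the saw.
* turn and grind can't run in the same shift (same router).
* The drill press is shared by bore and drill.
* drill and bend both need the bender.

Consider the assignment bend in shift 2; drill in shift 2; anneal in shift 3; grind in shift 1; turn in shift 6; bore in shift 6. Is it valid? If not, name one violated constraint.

No — it violates: drill and bend both need the bender

drill and bend both need the bender — violated.
anneal and bend can't run in the same shift (same brake) — holds.
The drill press is shared by bore and drill — holds.
turn and bend both need the saw — holds.
turn and grind can't run in the same shift (same router) — holds.
anneal and drill both need the CNC — holds.
The shop runs at most 3 operations per shift — holds.
The mill is shared by drill and grind — holds.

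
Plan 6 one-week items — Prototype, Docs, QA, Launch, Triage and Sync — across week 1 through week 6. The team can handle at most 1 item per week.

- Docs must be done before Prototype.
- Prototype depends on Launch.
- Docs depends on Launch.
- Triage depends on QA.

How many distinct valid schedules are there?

Splitting on Prototype: it can be week 3 (3), week 4 (9), week 5 (18), week 6 (30). Listing each branch's schedules as (Docs, QA, Launch, Triage, Sync) by week number:
Prototype=week 3: (2,4,1,5,6) (2,4,1,6,5) (2,5,1,6,4) — 3.
Prototype=week 4: (2,3,1,5,6) (2,3,1,6,5) (2,5,1,6,3) (3,1,2,5,6) (3,1,2,6,5) (3,2,1,5,6) (3,2,1,6,5) (3,5,1,6,2) (3,5,2,6,1) — 9.
Prototype=week 5: (2,3,1,4,6) (2,3,1,6,4) (2,4,1,6,3) (3,1,2,4,6) (3,1,2,6,4) (3,2,1,4,6) (3,2,1,6,4) (3,4,1,6,2) (3,4,2,6,1) (4,1,2,3,6) (4,1,2,6,3) (4,1,3,2,6) (4,1,3,6,2) (4,2,1,3,6) (4,2,1,6,3) (4,2,3,6,1) (4,3,1,6,2) (4,3,2,6,1) — 18.
Prototype=week 6: (2,3,1,4,5) (2,3,1,5,4) (2,4,1,5,3) (3,1,2,4,5) (3,1,2,5,4) (3,2,1,4,5) (3,2,1,5,4) (3,4,1,5,2) (3,4,2,5,1) (4,1,2,3,5) (4,1,2,5,3) (4,1,3,2,5) (4,1,3,5,2) (4,2,1,3,5) (4,2,1,5,3) (4,2,3,5,1) (4,3,1,5,2) (4,3,2,5,1) (5,1,2,3,4) (5,1,2,4,3) (5,1,3,2,4) (5,1,3,4,2) (5,1,4,2,3) (5,1,4,3,2) (5,2,1,3,4) (5,2,1,4,3) (5,2,3,4,1) (5,2,4,3,1) (5,3,1,4,2) (5,3,2,4,1) — 30.
Summing: 3 + 9 + 18 + 30 = 60.

60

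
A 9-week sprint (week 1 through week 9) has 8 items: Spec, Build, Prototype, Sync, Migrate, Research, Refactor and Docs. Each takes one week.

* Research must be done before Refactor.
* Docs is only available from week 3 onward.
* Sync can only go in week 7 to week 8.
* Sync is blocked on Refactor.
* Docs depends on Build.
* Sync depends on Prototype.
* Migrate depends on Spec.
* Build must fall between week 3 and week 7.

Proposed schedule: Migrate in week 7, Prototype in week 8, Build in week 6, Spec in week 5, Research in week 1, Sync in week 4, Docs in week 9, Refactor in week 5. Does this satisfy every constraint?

Migrate depends on Spec — holds.
Build must fall between week 3 and week 7 — holds.
Sync depends on Prototype — violated.
Sync is blocked on Refactor — violated.
Docs is only available from week 3 onward — holds.
Sync can only go in week 7 to week 8 — violated.
Docs depends on Build — holds.
Research must be done before Refactor — holds.

Invalid. Sync depends on Prototype.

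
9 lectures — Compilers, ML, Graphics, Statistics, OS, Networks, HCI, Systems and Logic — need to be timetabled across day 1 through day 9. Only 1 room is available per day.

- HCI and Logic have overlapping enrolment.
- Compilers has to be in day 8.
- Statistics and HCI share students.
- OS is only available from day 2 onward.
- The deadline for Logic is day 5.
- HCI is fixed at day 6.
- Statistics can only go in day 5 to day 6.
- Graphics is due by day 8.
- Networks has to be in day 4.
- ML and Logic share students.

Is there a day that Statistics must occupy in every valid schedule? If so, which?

Statistics's window is day 5–day 6.
HCI is fixed at day 6, and Statistics can't share a day with HCI.
So Statistics must be day 5.

day 5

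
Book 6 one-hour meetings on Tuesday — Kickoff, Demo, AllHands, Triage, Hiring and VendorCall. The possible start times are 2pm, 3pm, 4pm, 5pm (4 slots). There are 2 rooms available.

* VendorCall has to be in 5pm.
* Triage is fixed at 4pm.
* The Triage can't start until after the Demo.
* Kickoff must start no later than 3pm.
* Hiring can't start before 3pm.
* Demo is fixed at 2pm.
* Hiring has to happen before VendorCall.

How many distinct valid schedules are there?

11

Splitting on Kickoff: it can be 2pm (5), 3pm (6). Listing each branch's schedules as (Demo, AllHands, Triage, Hiring, VendorCall):
Kickoff=2pm: (2pm,3pm,4pm,3pm,5pm) (2pm,3pm,4pm,4pm,5pm) (2pm,4pm,4pm,3pm,5pm) (2pm,5pm,4pm,3pm,5pm) (2pm,5pm,4pm,4pm,5pm) — 5.
Kickoff=3pm: (2pm,2pm,4pm,3pm,5pm) (2pm,2pm,4pm,4pm,5pm) (2pm,3pm,4pm,4pm,5pm) (2pm,4pm,4pm,3pm,5pm) (2pm,5pm,4pm,3pm,5pm) (2pm,5pm,4pm,4pm,5pm) — 6.
Summing: 5 + 6 = 11.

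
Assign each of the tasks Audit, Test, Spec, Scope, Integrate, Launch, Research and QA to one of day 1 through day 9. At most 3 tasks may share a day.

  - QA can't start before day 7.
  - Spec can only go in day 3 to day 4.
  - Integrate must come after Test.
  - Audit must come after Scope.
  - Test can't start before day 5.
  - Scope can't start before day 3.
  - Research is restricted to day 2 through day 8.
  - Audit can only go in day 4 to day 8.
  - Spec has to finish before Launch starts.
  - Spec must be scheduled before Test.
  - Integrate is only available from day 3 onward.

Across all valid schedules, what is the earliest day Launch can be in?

day 4

Precedence pushes Launch to at least day 4.
Launch at day 4 is achievable: Test -> day 5, QA -> day 7, Audit -> day 4, Integrate -> day 6, Research -> day 2, Scope -> day 3, Spec -> day 3, Launch -> day 4.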